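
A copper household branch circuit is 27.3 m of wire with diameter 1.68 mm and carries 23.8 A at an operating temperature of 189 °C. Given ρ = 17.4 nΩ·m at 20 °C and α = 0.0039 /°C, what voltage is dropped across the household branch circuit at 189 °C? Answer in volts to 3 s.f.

8.46 V

ρ = 17.4 nΩ·m = 1.74×10^-8 Ω·m
A = π(d/2)² = π(8.4000e-04 m)² = 2.217e-06 m²
R₍20₎ = ρL/A = (1.74×10^-8)(27.3)/(2.217e-06) = 0.2143 Ω
R₍189₎ = R₍20₎(1 + αΔT) = 0.2143 × (1 + 0.0039×169) = 0.3555 Ω
V = IR = 23.8 × 0.3555 = 8.46 V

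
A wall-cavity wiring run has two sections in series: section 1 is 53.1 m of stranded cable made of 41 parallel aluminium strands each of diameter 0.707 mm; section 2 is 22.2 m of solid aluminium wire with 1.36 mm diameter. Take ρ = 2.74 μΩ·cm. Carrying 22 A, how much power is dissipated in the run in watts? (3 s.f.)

246 W

ρ = 2.74 μΩ·cm = 2.74×10^-8 Ω·m
Section 1: A_strand = π(3.5350e-04)² = 3.926e-07 m²; R₁ = ρL/(N·A_s) = (2.74×10^-8)(53.1)/(41×3.926e-07) = 0.09039 Ω
Section 2: A = π(d/2)² = π(6.8000e-04 m)² = 1.453e-06 m²
R₂ = (2.74×10^-8)(22.2)/(1.453e-06) = 0.4187 Ω
R = R₁ + R₂ = 0.5091 Ω
P = I²R = (22)² × 0.5091 = 246 W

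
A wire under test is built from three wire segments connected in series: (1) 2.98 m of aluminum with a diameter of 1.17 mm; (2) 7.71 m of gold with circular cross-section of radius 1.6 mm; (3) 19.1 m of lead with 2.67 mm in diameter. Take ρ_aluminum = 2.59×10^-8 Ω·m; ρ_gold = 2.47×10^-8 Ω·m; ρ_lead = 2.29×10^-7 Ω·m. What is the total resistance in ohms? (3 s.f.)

0.877 Ω

Seg 1: A = π(d/2)² = π(5.8500e-04 m)² = 1.075e-06 m²
R_1 = (2.59×10^-8)(2.98)/(1.075e-06) = 0.07179 Ω
Seg 2: A = πr² = π(1.6000e-03 m)² = 8.042e-06 m²
R_2 = (2.47×10^-8)(7.71)/(8.042e-06) = 0.02368 Ω
Seg 3: A = π(d/2)² = π(1.3350e-03 m)² = 5.599e-06 m²
R_3 = (2.29×10^-7)(19.1)/(5.599e-06) = 0.7812 Ω
R_total = R_1 + R_2 + R_3 = 0.877 Ω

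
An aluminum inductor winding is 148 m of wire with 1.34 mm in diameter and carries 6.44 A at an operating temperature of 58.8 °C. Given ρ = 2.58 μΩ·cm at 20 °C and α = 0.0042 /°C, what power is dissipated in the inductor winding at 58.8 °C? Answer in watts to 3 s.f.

131 W

ρ = 2.58 μΩ·cm = 2.58×10^-8 Ω·m
A = π(d/2)² = π(6.7000e-04 m)² = 1.410e-06 m²
R₍20₎ = ρL/A = (2.58×10^-8)(148)/(1.410e-06) = 2.708 Ω
R₍58.8₎ = R₍20₎(1 + αΔT) = 2.708 × (1 + 0.0042×38.8) = 3.149 Ω
P = I²R = (6.44)² × 3.149 = 131 W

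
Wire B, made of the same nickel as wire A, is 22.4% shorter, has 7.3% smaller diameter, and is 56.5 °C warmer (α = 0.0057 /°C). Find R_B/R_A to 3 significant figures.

1.19

R ∝ ρL/d² with ρ ∝ (1+αΔT), so R_B/R_A = (1 − 22.4/100) × (1 − 7.3/100)⁻² × (1 + 0.0057×56.5)
= 0.776 × 1.164 × 1.322 = 1.19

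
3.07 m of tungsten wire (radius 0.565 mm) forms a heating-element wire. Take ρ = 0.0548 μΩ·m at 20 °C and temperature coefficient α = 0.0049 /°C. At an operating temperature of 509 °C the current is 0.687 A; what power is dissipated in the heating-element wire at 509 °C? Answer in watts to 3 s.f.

0.269 W

ρ = 0.0548 μΩ·m = 5.48×10^-8 Ω·m
A = πr² = π(5.6500e-04 m)² = 1.003e-06 m²
R₍20₎ = ρL/A = (5.48×10^-8)(3.07)/(1.003e-06) = 0.1678 Ω
R₍509₎ = R₍20₎(1 + αΔT) = 0.1678 × (1 + 0.0049×489) = 0.5697 Ω
P = I²R = (0.687)² × 0.5697 = 0.269 W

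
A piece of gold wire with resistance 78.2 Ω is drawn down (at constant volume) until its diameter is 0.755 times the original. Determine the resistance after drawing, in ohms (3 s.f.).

Volume constant ⇒ L' = L/r² with r = 0.755. R' = ρL'/A' = ρ(L/r²)/(πr²d₀²/4) = R/r⁴.
R' = 3.078 × 78.2 = 241 Ω

241 Ω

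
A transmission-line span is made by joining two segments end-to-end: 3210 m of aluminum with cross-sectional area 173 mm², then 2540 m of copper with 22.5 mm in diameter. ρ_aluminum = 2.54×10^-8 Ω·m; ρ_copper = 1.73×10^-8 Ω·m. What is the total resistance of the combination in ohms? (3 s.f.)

Segment 1: A = 173 mm² = 1.730e-04 m²
R₁ = ρL/A = (2.54×10^-8)(3210)/(1.730e-04) = 0.4713 Ω
Segment 2: A = π(d/2)² = π(1.1250e-02 m)² = 3.976e-04 m²
R₂ = (1.73×10^-8)(2540)/(3.976e-04) = 0.1105 Ω
R = R₁ + R₂ = 0.582 Ω

0.582 Ω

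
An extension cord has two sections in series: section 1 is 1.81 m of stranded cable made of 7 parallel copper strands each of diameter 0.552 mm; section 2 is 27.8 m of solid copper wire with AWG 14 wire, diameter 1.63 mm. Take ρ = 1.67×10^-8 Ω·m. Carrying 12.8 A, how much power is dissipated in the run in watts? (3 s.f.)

39.4 W

Section 1: A_strand = π(2.7600e-04)² = 2.393e-07 m²; R₁ = ρL/(N·A_s) = (1.67×10^-8)(1.81)/(7×2.393e-07) = 0.01804 Ω
Section 2: A = π(1.63/2 mm)² = π(8.1500e-04 m)² = 2.087e-06 m²
R₂ = (1.67×10^-8)(27.8)/(2.087e-06) = 0.2225 Ω
R = R₁ + R₂ = 0.2405 Ω
P = I²R = (12.8)² × 0.2405 = 39.4 W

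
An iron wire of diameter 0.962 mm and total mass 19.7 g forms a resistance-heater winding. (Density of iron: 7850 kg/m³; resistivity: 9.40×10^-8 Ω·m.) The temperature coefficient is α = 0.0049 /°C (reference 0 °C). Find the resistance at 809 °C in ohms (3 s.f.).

A = π(d/2)² = π(4.8100e-04 m)² = 7.2684e-07 m²
L = m/(density·A) = 0.0197/(7850×7.2684e-07) = 3.453 m
R = ρL/A = (9.40×10^-8)(3.453)/(7.2684e-07) = 0.4465 Ω
R(809 °C) = 0.4465 × (1 + 0.0049×809) = 2.22 Ω

2.22 Ω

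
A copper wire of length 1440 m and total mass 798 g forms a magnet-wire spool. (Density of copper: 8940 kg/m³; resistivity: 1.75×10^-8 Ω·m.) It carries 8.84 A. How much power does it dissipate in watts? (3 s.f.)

31800 W

A = m/(density·L) = 0.798/(8940×1440) = 6.1987e-08 m²
R = ρL/A = (1.75×10^-8)(1440)/(6.1987e-08) = 406.5 Ω
P = I²R = (8.84)² × 406.5 = 31800 W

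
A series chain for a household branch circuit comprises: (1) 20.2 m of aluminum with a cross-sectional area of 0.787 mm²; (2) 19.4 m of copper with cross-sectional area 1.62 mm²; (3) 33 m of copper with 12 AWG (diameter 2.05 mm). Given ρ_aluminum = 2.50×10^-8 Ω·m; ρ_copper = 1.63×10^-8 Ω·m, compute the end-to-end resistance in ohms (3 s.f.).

1.00 Ω

Seg 1: A = 0.787 mm² = 7.870e-07 m²
R_1 = (2.50×10^-8)(20.2)/(7.870e-07) = 0.6417 Ω
Seg 2: A = 1.62 mm² = 1.620e-06 m²
R_2 = (1.63×10^-8)(19.4)/(1.620e-06) = 0.1952 Ω
Seg 3: A = π(2.05/2 mm)² = π(1.0250e-03 m)² = 3.301e-06 m²
R_3 = (1.63×10^-8)(33)/(3.301e-06) = 0.163 Ω
R_total = R_1 + R_2 + R_3 = 1.00 Ω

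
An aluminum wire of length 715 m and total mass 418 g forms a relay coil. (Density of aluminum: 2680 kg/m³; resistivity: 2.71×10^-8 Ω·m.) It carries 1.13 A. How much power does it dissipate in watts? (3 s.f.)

113 W

A = m/(density·L) = 0.418/(2680×715) = 2.1814e-07 m²
R = ρL/A = (2.71×10^-8)(715)/(2.1814e-07) = 88.83 Ω
P = I²R = (1.13)² × 88.83 = 113 W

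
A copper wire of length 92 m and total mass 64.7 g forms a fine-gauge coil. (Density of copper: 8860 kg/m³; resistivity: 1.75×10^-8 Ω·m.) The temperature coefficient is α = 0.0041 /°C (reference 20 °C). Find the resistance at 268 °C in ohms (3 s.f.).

40.9 Ω

A = m/(density·L) = 0.0647/(8860×92) = 7.9375e-08 m²
R = ρL/A = (1.75×10^-8)(92)/(7.9375e-08) = 20.28 Ω
R(268 °C) = 20.28 × (1 + 0.0041×248) = 40.9 Ω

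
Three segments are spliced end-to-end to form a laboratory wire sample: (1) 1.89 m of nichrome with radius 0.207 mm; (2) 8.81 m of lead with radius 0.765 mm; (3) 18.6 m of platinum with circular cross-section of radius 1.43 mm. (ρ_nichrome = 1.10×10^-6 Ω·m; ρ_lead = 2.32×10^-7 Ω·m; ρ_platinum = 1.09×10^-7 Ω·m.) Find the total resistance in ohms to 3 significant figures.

Seg 1: A = πr² = π(2.0700e-04 m)² = 1.346e-07 m²
R_1 = (1.10×10^-6)(1.89)/(1.346e-07) = 15.44 Ω
Seg 2: A = πr² = π(7.6500e-04 m)² = 1.839e-06 m²
R_2 = (2.32×10^-7)(8.81)/(1.839e-06) = 1.112 Ω
Seg 3: A = πr² = π(1.4300e-03 m)² = 6.424e-06 m²
R_3 = (1.09×10^-7)(18.6)/(6.424e-06) = 0.3156 Ω
R_total = R_1 + R_2 + R_3 = 16.9 Ω

16.9 Ω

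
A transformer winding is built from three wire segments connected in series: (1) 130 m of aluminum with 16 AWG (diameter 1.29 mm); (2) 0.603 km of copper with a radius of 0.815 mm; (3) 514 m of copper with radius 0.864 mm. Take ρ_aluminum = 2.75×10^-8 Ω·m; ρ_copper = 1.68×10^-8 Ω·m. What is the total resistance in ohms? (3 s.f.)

Seg 1: A = π(1.29/2 mm)² = π(6.4500e-04 m)² = 1.307e-06 m²
R_1 = (2.75×10^-8)(130)/(1.307e-06) = 2.735 Ω
Seg 2: A = πr² = π(8.1500e-04 m)² = 2.087e-06 m²
R_2 = (1.68×10^-8)(603)/(2.087e-06) = 4.855 Ω
Seg 3: A = πr² = π(8.6400e-04 m)² = 2.345e-06 m²
R_3 = (1.68×10^-8)(514)/(2.345e-06) = 3.682 Ω
R_total = R_1 + R_2 + R_3 = 11.3 Ω

11.3 Ω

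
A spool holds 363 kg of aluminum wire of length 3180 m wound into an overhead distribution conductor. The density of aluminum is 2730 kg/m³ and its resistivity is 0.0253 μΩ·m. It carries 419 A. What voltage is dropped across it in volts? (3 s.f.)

806 V

ρ = 0.0253 μΩ·m = 2.53×10^-8 Ω·m
A = m/(density·L) = 363/(2730×3180) = 4.1814e-05 m²
R = ρL/A = (2.53×10^-8)(3180)/(4.1814e-05) = 1.924 Ω
V = IR = 419 × 1.924 = 806 V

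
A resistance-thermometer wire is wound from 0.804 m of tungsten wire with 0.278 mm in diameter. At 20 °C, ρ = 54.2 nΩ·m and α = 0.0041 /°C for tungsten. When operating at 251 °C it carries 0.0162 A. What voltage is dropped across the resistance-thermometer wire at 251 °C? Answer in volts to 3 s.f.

0.0226 V

ρ = 54.2 nΩ·m = 5.42×10^-8 Ω·m
A = π(d/2)² = π(1.3900e-04 m)² = 6.070e-08 m²
R₍20₎ = ρL/A = (5.42×10^-8)(0.804)/(6.070e-08) = 0.7179 Ω
R₍251₎ = R₍20₎(1 + αΔT) = 0.7179 × (1 + 0.0041×231) = 1.398 Ω
V = IR = 0.0162 × 1.398 = 0.0226 V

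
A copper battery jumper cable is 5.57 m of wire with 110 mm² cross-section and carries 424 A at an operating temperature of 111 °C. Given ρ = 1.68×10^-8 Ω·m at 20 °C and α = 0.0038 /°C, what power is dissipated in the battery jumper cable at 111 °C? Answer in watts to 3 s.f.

206 W

A = 110 mm² = 1.100e-04 m²
R₍20₎ = ρL/A = (1.68×10^-8)(5.57)/(1.100e-04) = 8.507×10^-4 Ω
R₍111₎ = R₍20₎(1 + αΔT) = 8.507×10^-4 × (1 + 0.0038×91) = 0.001145 Ω
P = I²R = (424)² × 0.001145 = 206 W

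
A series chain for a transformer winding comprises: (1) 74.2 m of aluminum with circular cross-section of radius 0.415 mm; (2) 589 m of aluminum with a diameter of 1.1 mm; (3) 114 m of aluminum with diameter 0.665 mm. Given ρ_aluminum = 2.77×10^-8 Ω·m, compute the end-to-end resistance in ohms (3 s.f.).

30.1 Ω

Seg 1: A = πr² = π(4.1500e-04 m)² = 5.411e-07 m²
R_1 = (2.77×10^-8)(74.2)/(5.411e-07) = 3.799 Ω
Seg 2: A = π(d/2)² = π(5.5000e-04 m)² = 9.503e-07 m²
R_2 = (2.77×10^-8)(589)/(9.503e-07) = 17.17 Ω
Seg 3: A = π(d/2)² = π(3.3250e-04 m)² = 3.473e-07 m²
R_3 = (2.77×10^-8)(114)/(3.473e-07) = 9.092 Ω
R_total = R_1 + R_2 + R_3 = 30.1 Ω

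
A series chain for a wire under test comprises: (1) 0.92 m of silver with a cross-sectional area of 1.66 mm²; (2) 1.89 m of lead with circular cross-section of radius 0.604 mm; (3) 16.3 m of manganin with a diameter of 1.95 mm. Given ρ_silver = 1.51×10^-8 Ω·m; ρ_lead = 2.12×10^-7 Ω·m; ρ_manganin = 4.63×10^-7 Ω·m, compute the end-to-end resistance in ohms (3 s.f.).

Seg 1: A = 1.66 mm² = 1.660e-06 m²
R_1 = (1.51×10^-8)(0.92)/(1.660e-06) = 0.008369 Ω
Seg 2: A = πr² = π(6.0400e-04 m)² = 1.146e-06 m²
R_2 = (2.12×10^-7)(1.89)/(1.146e-06) = 0.3496 Ω
Seg 3: A = π(d/2)² = π(9.7500e-04 m)² = 2.986e-06 m²
R_3 = (4.63×10^-7)(16.3)/(2.986e-06) = 2.527 Ω
R_total = R_1 + R_2 + R_3 = 2.88 Ω

2.88 Ω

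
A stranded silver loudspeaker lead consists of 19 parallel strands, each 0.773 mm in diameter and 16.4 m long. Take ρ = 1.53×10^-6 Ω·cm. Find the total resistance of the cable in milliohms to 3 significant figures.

28.1 mΩ

ρ = 1.53×10^-6 Ω·cm = 1.53×10^-8 Ω·m
A_strand = π(3.8650e-04 m)² = 4.693e-07 m²
R_strand = ρL/A = (1.53×10^-8)(16.4)/(4.693e-07) = 0.5347 Ω
R_total = R_strand/N = 0.5347/19 = 28.1 mΩ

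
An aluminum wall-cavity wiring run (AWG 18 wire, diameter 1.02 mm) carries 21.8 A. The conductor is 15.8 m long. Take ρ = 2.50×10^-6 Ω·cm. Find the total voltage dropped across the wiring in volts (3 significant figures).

10.5 V

ρ = 2.50×10^-6 Ω·cm = 2.50×10^-8 Ω·m
A = π(1.02/2 mm)² = π(5.1000e-04 m)² = 8.171e-07 m²
R = ρL/A = (2.50×10^-8)(15.8)/(8.171e-07) = 0.4834 Ω
V = IR = 21.8 × 0.4834 = 10.5 V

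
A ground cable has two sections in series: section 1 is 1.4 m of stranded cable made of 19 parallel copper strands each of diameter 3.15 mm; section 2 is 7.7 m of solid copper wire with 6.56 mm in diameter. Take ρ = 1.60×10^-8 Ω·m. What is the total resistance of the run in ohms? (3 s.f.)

Section 1: A_strand = π(1.5750e-03)² = 7.793e-06 m²; R₁ = ρL/(N·A_s) = (1.60×10^-8)(1.4)/(19×7.793e-06) = 1.513×10^-4 Ω
Section 2: A = π(d/2)² = π(3.2800e-03 m)² = 3.380e-05 m²
R₂ = (1.60×10^-8)(7.7)/(3.380e-05) = 0.003645 Ω
R = R₁ + R₂ = 0.00380 Ω

0.00380 Ω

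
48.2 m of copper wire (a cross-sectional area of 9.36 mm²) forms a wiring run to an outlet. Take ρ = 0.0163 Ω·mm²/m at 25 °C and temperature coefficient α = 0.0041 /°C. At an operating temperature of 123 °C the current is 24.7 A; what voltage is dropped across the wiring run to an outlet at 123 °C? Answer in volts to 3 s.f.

2.91 V

ρ = 0.0163 Ω·mm²/m = 1.63×10^-8 Ω·m
A = 9.36 mm² = 9.360e-06 m²
R₍25₎ = ρL/A = (1.63×10^-8)(48.2)/(9.360e-06) = 0.08394 Ω
R₍123₎ = R₍25₎(1 + αΔT) = 0.08394 × (1 + 0.0041×98) = 0.1177 Ω
V = IR = 24.7 × 0.1177 = 2.91 V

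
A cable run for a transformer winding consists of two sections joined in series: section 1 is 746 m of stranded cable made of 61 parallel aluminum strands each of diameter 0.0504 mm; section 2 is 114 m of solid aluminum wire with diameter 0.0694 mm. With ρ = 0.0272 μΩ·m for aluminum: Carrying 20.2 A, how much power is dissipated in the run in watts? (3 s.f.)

4.03×10^5 W

ρ = 0.0272 μΩ·m = 2.72×10^-8 Ω·m
Section 1: A_strand = π(2.5200e-05)² = 1.995e-09 m²; R₁ = ρL/(N·A_s) = (2.72×10^-8)(746)/(61×1.995e-09) = 166.7 Ω
Section 2: A = π(d/2)² = π(3.4700e-05 m)² = 3.783e-09 m²
R₂ = (2.72×10^-8)(114)/(3.783e-09) = 819.7 Ω
R = R₁ + R₂ = 986.5 Ω
P = I²R = (20.2)² × 986.5 = 4.03×10^5 W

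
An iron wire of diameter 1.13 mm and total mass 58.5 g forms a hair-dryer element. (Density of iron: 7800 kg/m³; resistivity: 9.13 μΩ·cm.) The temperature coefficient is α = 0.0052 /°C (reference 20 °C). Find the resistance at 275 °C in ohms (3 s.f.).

ρ = 9.13 μΩ·cm = 9.13×10^-8 Ω·m
A = π(d/2)² = π(5.6500e-04 m)² = 1.0029e-06 m²
L = m/(density·A) = 0.0585/(7800×1.0029e-06) = 7.478 m
R = ρL/A = (9.13×10^-8)(7.478)/(1.0029e-06) = 0.6808 Ω
R(275 °C) = 0.6808 × (1 + 0.0052×255) = 1.58 Ω

1.58 Ω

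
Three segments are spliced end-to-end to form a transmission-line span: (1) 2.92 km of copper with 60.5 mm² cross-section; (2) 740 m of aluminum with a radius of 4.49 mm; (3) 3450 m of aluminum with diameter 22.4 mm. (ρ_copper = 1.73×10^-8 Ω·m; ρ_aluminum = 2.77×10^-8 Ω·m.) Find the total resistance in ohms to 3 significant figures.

1.40 Ω

Seg 1: A = 60.5 mm² = 6.050e-05 m²
R_1 = (1.73×10^-8)(2920)/(6.050e-05) = 0.835 Ω
Seg 2: A = πr² = π(4.4900e-03 m)² = 6.333e-05 m²
R_2 = (2.77×10^-8)(740)/(6.333e-05) = 0.3236 Ω
Seg 3: A = π(d/2)² = π(1.1200e-02 m)² = 3.941e-04 m²
R_3 = (2.77×10^-8)(3450)/(3.941e-04) = 0.2425 Ω
R_total = R_1 + R_2 + R_3 = 1.40 Ω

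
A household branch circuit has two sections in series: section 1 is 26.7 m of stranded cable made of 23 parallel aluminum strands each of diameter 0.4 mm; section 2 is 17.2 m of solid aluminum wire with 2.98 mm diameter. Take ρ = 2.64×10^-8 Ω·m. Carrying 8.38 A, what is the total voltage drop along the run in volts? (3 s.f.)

2.59 V

Section 1: A_strand = π(2.0000e-04)² = 1.257e-07 m²; R₁ = ρL/(N·A_s) = (2.64×10^-8)(26.7)/(23×1.257e-07) = 0.2439 Ω
Section 2: A = π(d/2)² = π(1.4900e-03 m)² = 6.975e-06 m²
R₂ = (2.64×10^-8)(17.2)/(6.975e-06) = 0.0651 Ω
R = R₁ + R₂ = 0.309 Ω
V = IR = 8.38 × 0.309 = 2.59 V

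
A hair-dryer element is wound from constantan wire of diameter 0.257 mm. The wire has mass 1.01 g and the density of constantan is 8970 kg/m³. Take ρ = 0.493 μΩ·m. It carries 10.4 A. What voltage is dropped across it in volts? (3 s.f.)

215 V

ρ = 0.493 μΩ·m = 4.93×10^-7 Ω·m
A = π(d/2)² = π(1.2850e-04 m)² = 5.1875e-08 m²
L = m/(density·A) = 0.00101/(8970×5.1875e-08) = 2.171 m
R = ρL/A = (4.93×10^-7)(2.171)/(5.1875e-08) = 20.63 Ω
V = IR = 10.4 × 20.63 = 215 V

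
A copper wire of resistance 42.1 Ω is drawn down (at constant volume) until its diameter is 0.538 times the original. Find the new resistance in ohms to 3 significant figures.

503 Ω

Volume constant ⇒ L' = L/r² with r = 0.538. R' = ρL'/A' = ρ(L/r²)/(πr²d₀²/4) = R/r⁴.
R' = 11.94 × 42.1 = 503 Ω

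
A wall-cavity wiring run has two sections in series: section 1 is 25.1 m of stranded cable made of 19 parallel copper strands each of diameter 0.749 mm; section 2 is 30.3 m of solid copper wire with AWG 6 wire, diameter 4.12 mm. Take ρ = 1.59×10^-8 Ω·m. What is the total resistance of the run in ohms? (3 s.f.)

0.0838 Ω

Section 1: A_strand = π(3.7450e-04)² = 4.406e-07 m²; R₁ = ρL/(N·A_s) = (1.59×10^-8)(25.1)/(19×4.406e-07) = 0.04767 Ω
Section 2: A = π(4.12/2 mm)² = π(2.0600e-03 m)² = 1.333e-05 m²
R₂ = (1.59×10^-8)(30.3)/(1.333e-05) = 0.03614 Ω
R = R₁ + R₂ = 0.0838 Ω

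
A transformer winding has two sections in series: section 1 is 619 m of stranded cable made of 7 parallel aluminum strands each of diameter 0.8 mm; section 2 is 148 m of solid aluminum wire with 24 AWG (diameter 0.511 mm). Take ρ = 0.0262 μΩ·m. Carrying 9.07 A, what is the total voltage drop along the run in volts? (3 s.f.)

213 V

ρ = 0.0262 μΩ·m = 2.62×10^-8 Ω·m
Section 1: A_strand = π(4.0000e-04)² = 5.027e-07 m²; R₁ = ρL/(N·A_s) = (2.62×10^-8)(619)/(7×5.027e-07) = 4.609 Ω
Section 2: A = π(0.511/2 mm)² = π(2.5550e-04 m)² = 2.051e-07 m²
R₂ = (2.62×10^-8)(148)/(2.051e-07) = 18.91 Ω
R = R₁ + R₂ = 23.52 Ω
V = IR = 9.07 × 23.52 = 213 V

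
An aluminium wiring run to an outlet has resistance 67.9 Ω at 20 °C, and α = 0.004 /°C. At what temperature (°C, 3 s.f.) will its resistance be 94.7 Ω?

R = R₀(1 + α(T − T₀)) ⇒ T = T₀ + (R/R₀ − 1)/α
T = 20 + (94.7/67.9 − 1)/0.004 = 20 + (0.3947)/0.004 = 119 °C

119 °C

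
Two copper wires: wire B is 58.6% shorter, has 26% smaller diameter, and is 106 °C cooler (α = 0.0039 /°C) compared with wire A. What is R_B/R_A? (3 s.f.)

R ∝ ρL/d² with ρ ∝ (1+αΔT), so R_B/R_A = (1 − 58.6/100) × (1 − 26/100)⁻² × (1 − 0.0039×106)
= 0.414 × 1.826 × 0.5866 = 0.443

0.443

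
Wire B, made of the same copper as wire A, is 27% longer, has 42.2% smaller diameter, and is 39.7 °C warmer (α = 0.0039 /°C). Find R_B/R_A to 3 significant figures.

R ∝ ρL/d² with ρ ∝ (1+αΔT), so R_B/R_A = (1 + 27/100) × (1 − 42.2/100)⁻² × (1 + 0.0039×39.7)
= 1.27 × 2.993 × 1.155 = 4.39

4.39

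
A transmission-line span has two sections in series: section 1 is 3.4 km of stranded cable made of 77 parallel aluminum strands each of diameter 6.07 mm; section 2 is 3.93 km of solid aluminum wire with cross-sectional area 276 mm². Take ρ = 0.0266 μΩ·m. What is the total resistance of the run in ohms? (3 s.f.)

0.419 Ω

ρ = 0.0266 μΩ·m = 2.66×10^-8 Ω·m
Section 1: A_strand = π(3.0350e-03)² = 2.894e-05 m²; R₁ = ρL/(N·A_s) = (2.66×10^-8)(3400)/(77×2.894e-05) = 0.04059 Ω
Section 2: A = 276 mm² = 2.760e-04 m²
R₂ = (2.66×10^-8)(3930)/(2.760e-04) = 0.3788 Ω
R = R₁ + R₂ = 0.419 Ω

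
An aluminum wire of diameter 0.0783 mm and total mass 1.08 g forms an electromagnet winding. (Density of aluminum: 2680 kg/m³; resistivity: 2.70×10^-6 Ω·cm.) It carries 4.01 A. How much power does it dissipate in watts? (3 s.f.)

7550 W

ρ = 2.70×10^-6 Ω·cm = 2.70×10^-8 Ω·m
A = π(d/2)² = π(3.9150e-05 m)² = 4.8152e-09 m²
L = m/(density·A) = 0.00108/(2680×4.8152e-09) = 83.69 m
R = ρL/A = (2.70×10^-8)(83.69)/(4.8152e-09) = 469.3 Ω
P = I²R = (4.01)² × 469.3 = 7550 W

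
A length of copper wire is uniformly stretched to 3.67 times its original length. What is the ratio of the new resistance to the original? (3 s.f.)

Volume constant ⇒ A' = A/k with k = 3.67. R' = ρ(kL)/(A/k) = k²R.
Factor = 13.5

13.5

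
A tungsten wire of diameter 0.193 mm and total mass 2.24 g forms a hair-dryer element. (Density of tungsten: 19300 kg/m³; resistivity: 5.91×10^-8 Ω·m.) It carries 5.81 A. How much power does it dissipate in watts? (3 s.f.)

271 W

A = π(d/2)² = π(9.6500e-05 m)² = 2.9255e-08 m²
L = m/(density·A) = 0.00224/(19300×2.9255e-08) = 3.967 m
R = ρL/A = (5.91×10^-8)(3.967)/(2.9255e-08) = 8.014 Ω
P = I²R = (5.81)² × 8.014 = 271 W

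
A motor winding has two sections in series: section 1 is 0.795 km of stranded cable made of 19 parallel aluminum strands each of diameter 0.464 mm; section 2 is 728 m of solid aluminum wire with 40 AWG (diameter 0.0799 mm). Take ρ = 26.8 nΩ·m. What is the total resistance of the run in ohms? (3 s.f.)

ρ = 26.8 nΩ·m = 2.68×10^-8 Ω·m
Section 1: A_strand = π(2.3200e-04)² = 1.691e-07 m²; R₁ = ρL/(N·A_s) = (2.68×10^-8)(795)/(19×1.691e-07) = 6.632 Ω
Section 2: A = π(0.0799/2 mm)² = π(3.9950e-05 m)² = 5.014e-09 m²
R₂ = (2.68×10^-8)(728)/(5.014e-09) = 3891 Ω
R = R₁ + R₂ = 3900 Ω

3900 Ω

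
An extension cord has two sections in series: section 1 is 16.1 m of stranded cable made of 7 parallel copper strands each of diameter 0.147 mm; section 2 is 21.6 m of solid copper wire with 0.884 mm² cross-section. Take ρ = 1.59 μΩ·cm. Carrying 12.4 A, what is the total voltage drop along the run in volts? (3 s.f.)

ρ = 1.59 μΩ·cm = 1.59×10^-8 Ω·m
Section 1: A_strand = π(7.3500e-05)² = 1.697e-08 m²; R₁ = ρL/(N·A_s) = (1.59×10^-8)(16.1)/(7×1.697e-08) = 2.155 Ω
Section 2: A = 0.884 mm² = 8.840e-07 m²
R₂ = (1.59×10^-8)(21.6)/(8.840e-07) = 0.3885 Ω
R = R₁ + R₂ = 2.543 Ω
V = IR = 12.4 × 2.543 = 31.5 V

31.5 V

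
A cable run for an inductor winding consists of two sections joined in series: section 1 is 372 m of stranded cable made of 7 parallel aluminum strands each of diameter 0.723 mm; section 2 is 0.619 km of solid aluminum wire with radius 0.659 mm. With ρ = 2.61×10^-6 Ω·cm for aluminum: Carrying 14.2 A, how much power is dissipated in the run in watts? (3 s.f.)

3070 W

ρ = 2.61×10^-6 Ω·cm = 2.61×10^-8 Ω·m
Section 1: A_strand = π(3.6150e-04)² = 4.106e-07 m²; R₁ = ρL/(N·A_s) = (2.61×10^-8)(372)/(7×4.106e-07) = 3.378 Ω
Section 2: A = πr² = π(6.5900e-04 m)² = 1.364e-06 m²
R₂ = (2.61×10^-8)(619)/(1.364e-06) = 11.84 Ω
R = R₁ + R₂ = 15.22 Ω
P = I²R = (14.2)² × 15.22 = 3070 W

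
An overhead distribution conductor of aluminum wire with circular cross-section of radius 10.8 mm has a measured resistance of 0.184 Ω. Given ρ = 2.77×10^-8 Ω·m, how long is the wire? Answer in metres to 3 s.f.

2430 m

A = πr² = π(1.0800e-02 m)² = 3.664e-04 m²
L = RA/ρ = (0.184)(3.664e-04)/(2.77×10^-8) = 2430 m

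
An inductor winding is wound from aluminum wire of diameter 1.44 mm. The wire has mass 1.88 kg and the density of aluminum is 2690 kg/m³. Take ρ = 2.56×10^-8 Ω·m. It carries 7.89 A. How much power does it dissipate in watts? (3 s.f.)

420 W

A = π(d/2)² = π(7.2000e-04 m)² = 1.6286e-06 m²
L = m/(density·A) = 1.88/(2690×1.6286e-06) = 429.1 m
R = ρL/A = (2.56×10^-8)(429.1)/(1.6286e-06) = 6.746 Ω
P = I²R = (7.89)² × 6.746 = 420 W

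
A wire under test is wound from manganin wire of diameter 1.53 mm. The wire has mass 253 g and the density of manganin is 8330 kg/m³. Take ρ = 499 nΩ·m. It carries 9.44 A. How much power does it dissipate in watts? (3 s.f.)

ρ = 499 nΩ·m = 4.99×10^-7 Ω·m
A = π(d/2)² = π(7.6500e-04 m)² = 1.8385e-06 m²
L = m/(density·A) = 0.253/(8330×1.8385e-06) = 16.52 m
R = ρL/A = (4.99×10^-7)(16.52)/(1.8385e-06) = 4.484 Ω
P = I²R = (9.44)² × 4.484 = 400 W

400 W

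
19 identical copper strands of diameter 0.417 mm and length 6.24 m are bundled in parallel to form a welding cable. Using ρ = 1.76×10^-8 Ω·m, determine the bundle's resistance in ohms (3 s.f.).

0.0423 Ω

A_strand = π(2.0850e-04 m)² = 1.366e-07 m²
R_strand = ρL/A = (1.76×10^-8)(6.24)/(1.366e-07) = 0.8041 Ω
R_total = R_strand/N = 0.8041/19 = 0.0423 Ω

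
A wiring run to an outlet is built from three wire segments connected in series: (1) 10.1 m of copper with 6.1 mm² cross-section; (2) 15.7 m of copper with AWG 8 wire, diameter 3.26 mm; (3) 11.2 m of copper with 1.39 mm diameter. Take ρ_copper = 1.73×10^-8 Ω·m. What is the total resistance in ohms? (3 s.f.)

Seg 1: A = 6.1 mm² = 6.100e-06 m²
R_1 = (1.73×10^-8)(10.1)/(6.100e-06) = 0.02864 Ω
Seg 2: A = π(3.26/2 mm)² = π(1.6300e-03 m)² = 8.347e-06 m²
R_2 = (1.73×10^-8)(15.7)/(8.347e-06) = 0.03254 Ω
Seg 3: A = π(d/2)² = π(6.9500e-04 m)² = 1.517e-06 m²
R_3 = (1.73×10^-8)(11.2)/(1.517e-06) = 0.1277 Ω
R_total = R_1 + R_2 + R_3 = 0.189 Ω

0.189 Ω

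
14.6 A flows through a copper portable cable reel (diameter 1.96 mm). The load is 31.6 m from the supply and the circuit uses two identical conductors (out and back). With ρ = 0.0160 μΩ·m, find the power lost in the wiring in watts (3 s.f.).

ρ = 0.0160 μΩ·m = 1.60×10^-8 Ω·m
A = π(d/2)² = π(9.8000e-04 m)² = 3.017e-06 m²
Total conductor length (both ways) L = 2 × 31.6 = 63.2 m
R = ρL/A = (1.60×10^-8)(63.2)/(3.017e-06) = 0.3351 Ω
P = I²R = (14.6)² × 0.3351 = 71.4 W

71.4 W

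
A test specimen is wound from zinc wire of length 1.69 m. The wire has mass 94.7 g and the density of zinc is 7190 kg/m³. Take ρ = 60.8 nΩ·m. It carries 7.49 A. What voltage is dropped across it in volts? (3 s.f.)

0.0988 V

ρ = 60.8 nΩ·m = 6.08×10^-8 Ω·m
A = m/(density·L) = 0.0947/(7190×1.69) = 7.7935e-06 m²
R = ρL/A = (6.08×10^-8)(1.69)/(7.7935e-06) = 0.01318 Ω
V = IR = 7.49 × 0.01318 = 0.0988 V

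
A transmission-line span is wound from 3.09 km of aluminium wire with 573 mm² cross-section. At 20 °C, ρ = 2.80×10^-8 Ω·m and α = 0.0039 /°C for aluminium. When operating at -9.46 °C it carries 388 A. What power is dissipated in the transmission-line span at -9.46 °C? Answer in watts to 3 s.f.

A = 573 mm² = 5.730e-04 m²
R₍20₎ = ρL/A = (2.80×10^-8)(3090)/(5.730e-04) = 0.151 Ω
R₍-9.46₎ = R₍20₎(1 + αΔT) = 0.151 × (1 + 0.0039×-29.5) = 0.1336 Ω
P = I²R = (388)² × 0.1336 = 20100 W

20100 W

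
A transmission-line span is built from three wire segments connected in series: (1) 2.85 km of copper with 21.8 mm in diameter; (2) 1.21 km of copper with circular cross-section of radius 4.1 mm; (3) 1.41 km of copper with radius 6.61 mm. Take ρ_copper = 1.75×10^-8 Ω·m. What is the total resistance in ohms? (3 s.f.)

Seg 1: A = π(d/2)² = π(1.0900e-02 m)² = 3.733e-04 m²
R_1 = (1.75×10^-8)(2850)/(3.733e-04) = 0.1336 Ω
Seg 2: A = πr² = π(4.1000e-03 m)² = 5.281e-05 m²
R_2 = (1.75×10^-8)(1210)/(5.281e-05) = 0.401 Ω
Seg 3: A = πr² = π(6.6100e-03 m)² = 1.373e-04 m²
R_3 = (1.75×10^-8)(1410)/(1.373e-04) = 0.1798 Ω
R_total = R_1 + R_2 + R_3 = 0.714 Ω

0.714 Ω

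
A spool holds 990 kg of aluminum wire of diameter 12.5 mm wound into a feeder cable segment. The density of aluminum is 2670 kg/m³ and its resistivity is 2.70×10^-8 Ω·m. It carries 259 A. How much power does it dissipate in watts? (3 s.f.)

A = π(d/2)² = π(6.2500e-03 m)² = 1.2272e-04 m²
L = m/(density·A) = 990/(2670×1.2272e-04) = 3021 m
R = ρL/A = (2.70×10^-8)(3021)/(1.2272e-04) = 0.6648 Ω
P = I²R = (259)² × 0.6648 = 44600 W

44600 W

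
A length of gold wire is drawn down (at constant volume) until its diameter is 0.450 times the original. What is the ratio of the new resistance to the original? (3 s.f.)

24.4

Volume constant ⇒ L' = L/r² with r = 0.45. R' = ρL'/A' = ρ(L/r²)/(πr²d₀²/4) = R/r⁴.
Factor = 24.4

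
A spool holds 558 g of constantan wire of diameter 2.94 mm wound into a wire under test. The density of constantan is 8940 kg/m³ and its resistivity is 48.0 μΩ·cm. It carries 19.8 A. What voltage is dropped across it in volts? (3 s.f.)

ρ = 48.0 μΩ·cm = 4.80×10^-7 Ω·m
A = π(d/2)² = π(1.4700e-03 m)² = 6.7887e-06 m²
L = m/(density·A) = 0.558/(8940×6.7887e-06) = 9.194 m
R = ρL/A = (4.80×10^-7)(9.194)/(6.7887e-06) = 0.6501 Ω
V = IR = 19.8 × 0.6501 = 12.9 V

12.9 V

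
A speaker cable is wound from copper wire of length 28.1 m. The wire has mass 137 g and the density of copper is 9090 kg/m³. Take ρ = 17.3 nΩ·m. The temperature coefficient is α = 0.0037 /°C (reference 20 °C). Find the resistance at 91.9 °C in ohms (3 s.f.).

ρ = 17.3 nΩ·m = 1.73×10^-8 Ω·m
A = m/(density·L) = 0.137/(9090×28.1) = 5.3635e-07 m²
R = ρL/A = (1.73×10^-8)(28.1)/(5.3635e-07) = 0.9064 Ω
R(91.9 °C) = 0.9064 × (1 + 0.0037×71.9) = 1.15 Ω

1.15 Ω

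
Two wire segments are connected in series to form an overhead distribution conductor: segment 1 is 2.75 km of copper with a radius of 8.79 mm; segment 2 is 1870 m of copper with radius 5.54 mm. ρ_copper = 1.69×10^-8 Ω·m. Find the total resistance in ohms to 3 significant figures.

Segment 1: A = πr² = π(8.7900e-03 m)² = 2.427e-04 m²
R₁ = ρL/A = (1.69×10^-8)(2750)/(2.427e-04) = 0.1915 Ω
Segment 2: A = πr² = π(5.5400e-03 m)² = 9.642e-05 m²
R₂ = (1.69×10^-8)(1870)/(9.642e-05) = 0.3278 Ω
R = R₁ + R₂ = 0.519 Ω

0.519 Ω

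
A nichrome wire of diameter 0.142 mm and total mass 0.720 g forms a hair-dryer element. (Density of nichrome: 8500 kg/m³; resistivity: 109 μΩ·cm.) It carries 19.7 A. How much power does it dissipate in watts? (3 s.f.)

ρ = 109 μΩ·cm = 1.09×10^-6 Ω·m
A = π(d/2)² = π(7.1000e-05 m)² = 1.5837e-08 m²
L = m/(density·A) = 7.200×10^-4/(8500×1.5837e-08) = 5.349 m
R = ρL/A = (1.09×10^-6)(5.349)/(1.5837e-08) = 368.1 Ω
P = I²R = (19.7)² × 368.1 = 1.43×10^5 W

1.43×10^5 W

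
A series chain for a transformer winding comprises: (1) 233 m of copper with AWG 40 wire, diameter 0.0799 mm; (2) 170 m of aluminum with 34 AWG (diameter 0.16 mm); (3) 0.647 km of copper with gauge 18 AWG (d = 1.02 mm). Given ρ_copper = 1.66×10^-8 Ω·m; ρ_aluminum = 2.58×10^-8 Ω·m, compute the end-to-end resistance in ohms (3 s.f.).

1000 Ω

Seg 1: A = π(0.0799/2 mm)² = π(3.9950e-05 m)² = 5.014e-09 m²
R_1 = (1.66×10^-8)(233)/(5.014e-09) = 771.4 Ω
Seg 2: A = π(0.16/2 mm)² = π(8.0000e-05 m)² = 2.011e-08 m²
R_2 = (2.58×10^-8)(170)/(2.011e-08) = 218.1 Ω
Seg 3: A = π(1.02/2 mm)² = π(5.1000e-04 m)² = 8.171e-07 m²
R_3 = (1.66×10^-8)(647)/(8.171e-07) = 13.14 Ω
R_total = R_1 + R_2 + R_3 = 1000 Ω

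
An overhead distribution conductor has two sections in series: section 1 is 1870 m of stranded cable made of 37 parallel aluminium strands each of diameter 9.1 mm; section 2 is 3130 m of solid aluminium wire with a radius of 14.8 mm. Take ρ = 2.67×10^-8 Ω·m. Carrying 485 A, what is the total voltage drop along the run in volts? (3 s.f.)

Section 1: A_strand = π(4.5500e-03)² = 6.504e-05 m²; R₁ = ρL/(N·A_s) = (2.67×10^-8)(1870)/(37×6.504e-05) = 0.02075 Ω
Section 2: A = πr² = π(1.4800e-02 m)² = 6.881e-04 m²
R₂ = (2.67×10^-8)(3130)/(6.881e-04) = 0.1214 Ω
R = R₁ + R₂ = 0.1422 Ω
V = IR = 485 × 0.1422 = 69.0 V

69.0 V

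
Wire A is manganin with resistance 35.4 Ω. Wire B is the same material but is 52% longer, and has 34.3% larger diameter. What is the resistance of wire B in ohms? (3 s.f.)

29.8 Ω

R ∝ L/d², so R_B/R_A = (1 + 52/100) × (1 + 34.3/100)⁻²
= 1.52 × 0.5544 = 0.8427
R_B = 0.8427 × 35.4 = 29.8 Ω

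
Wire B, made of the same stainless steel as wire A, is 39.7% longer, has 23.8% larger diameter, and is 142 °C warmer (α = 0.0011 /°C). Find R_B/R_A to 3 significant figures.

1.05

R ∝ ρL/d² with ρ ∝ (1+αΔT), so R_B/R_A = (1 + 39.7/100) × (1 + 23.8/100)⁻² × (1 + 0.0011×142)
= 1.397 × 0.6525 × 1.156 = 1.05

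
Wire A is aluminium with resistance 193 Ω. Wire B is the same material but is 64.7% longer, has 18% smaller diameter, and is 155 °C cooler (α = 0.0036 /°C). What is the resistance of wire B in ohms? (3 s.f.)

209 Ω

R ∝ ρL/d² with ρ ∝ (1+αΔT), so R_B/R_A = (1 + 64.7/100) × (1 − 18/100)⁻² × (1 − 0.0036×155)
= 1.647 × 1.487 × 0.442 = 1.083
R_B = 1.083 × 193 = 209 Ω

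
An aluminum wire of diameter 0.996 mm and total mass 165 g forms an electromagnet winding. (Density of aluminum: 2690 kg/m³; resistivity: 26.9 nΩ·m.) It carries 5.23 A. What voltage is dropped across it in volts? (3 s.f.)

ρ = 26.9 nΩ·m = 2.69×10^-8 Ω·m
A = π(d/2)² = π(4.9800e-04 m)² = 7.7913e-07 m²
L = m/(density·A) = 0.165/(2690×7.7913e-07) = 78.73 m
R = ρL/A = (2.69×10^-8)(78.73)/(7.7913e-07) = 2.718 Ω
V = IR = 5.23 × 2.718 = 14.2 V

14.2 V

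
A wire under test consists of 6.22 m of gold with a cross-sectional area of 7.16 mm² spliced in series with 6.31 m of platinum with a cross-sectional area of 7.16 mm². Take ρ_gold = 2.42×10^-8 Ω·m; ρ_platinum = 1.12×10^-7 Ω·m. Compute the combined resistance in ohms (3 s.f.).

0.120 Ω

Segment 1: A = 7.16 mm² = 7.160e-06 m²
R₁ = ρL/A = (2.42×10^-8)(6.22)/(7.160e-06) = 0.02102 Ω
R₂ = (1.12×10^-7)(6.31)/(7.160e-06) = 0.0987 Ω
R = R₁ + R₂ = 0.120 Ω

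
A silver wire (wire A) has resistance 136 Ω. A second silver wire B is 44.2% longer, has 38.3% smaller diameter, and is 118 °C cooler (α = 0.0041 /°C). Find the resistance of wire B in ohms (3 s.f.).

R ∝ ρL/d² with ρ ∝ (1+αΔT), so R_B/R_A = (1 + 44.2/100) × (1 − 38.3/100)⁻² × (1 − 0.0041×118)
= 1.442 × 2.627 × 0.5162 = 1.955
R_B = 1.955 × 136 = 266 Ω

266 Ω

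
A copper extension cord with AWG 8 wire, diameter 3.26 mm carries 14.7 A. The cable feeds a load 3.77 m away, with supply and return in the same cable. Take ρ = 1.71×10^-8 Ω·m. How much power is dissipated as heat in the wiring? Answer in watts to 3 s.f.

A = π(3.26/2 mm)² = π(1.6300e-03 m)² = 8.347e-06 m²
Total conductor length (both ways) L = 2 × 3.77 = 7.54 m
R = ρL/A = (1.71×10^-8)(7.54)/(8.347e-06) = 0.01545 Ω
P = I²R = (14.7)² × 0.01545 = 3.34 W

3.34 W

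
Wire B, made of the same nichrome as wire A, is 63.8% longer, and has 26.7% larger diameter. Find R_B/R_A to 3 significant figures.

R ∝ L/d², so R_B/R_A = (1 + 63.8/100) × (1 + 26.7/100)⁻²
= 1.638 × 0.6229 = 1.02

1.02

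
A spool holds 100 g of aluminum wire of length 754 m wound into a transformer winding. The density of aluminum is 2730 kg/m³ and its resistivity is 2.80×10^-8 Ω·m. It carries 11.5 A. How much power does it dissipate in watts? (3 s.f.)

57500 W

A = m/(density·L) = 0.1/(2730×754) = 4.8581e-08 m²
R = ρL/A = (2.80×10^-8)(754)/(4.8581e-08) = 434.6 Ω
P = I²R = (11.5)² × 434.6 = 57500 W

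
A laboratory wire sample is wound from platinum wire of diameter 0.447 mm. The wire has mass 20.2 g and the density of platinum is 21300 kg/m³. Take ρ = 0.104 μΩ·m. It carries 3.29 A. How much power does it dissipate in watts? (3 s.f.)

43.3 W

ρ = 0.104 μΩ·m = 1.04×10^-7 Ω·m
A = π(d/2)² = π(2.2350e-04 m)² = 1.5693e-07 m²
L = m/(density·A) = 0.0202/(21300×1.5693e-07) = 6.043 m
R = ρL/A = (1.04×10^-7)(6.043)/(1.5693e-07) = 4.005 Ω
P = I²R = (3.29)² × 4.005 = 43.3 W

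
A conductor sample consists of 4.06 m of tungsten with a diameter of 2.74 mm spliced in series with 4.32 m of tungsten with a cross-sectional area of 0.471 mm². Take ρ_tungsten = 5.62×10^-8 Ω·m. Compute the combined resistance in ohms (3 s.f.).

0.554 Ω

Segment 1: A = π(d/2)² = π(1.3700e-03 m)² = 5.896e-06 m²
R₁ = ρL/A = (5.62×10^-8)(4.06)/(5.896e-06) = 0.0387 Ω
Segment 2: A = 0.471 mm² = 4.710e-07 m²
R₂ = (5.62×10^-8)(4.32)/(4.710e-07) = 0.5155 Ω
R = R₁ + R₂ = 0.554 Ω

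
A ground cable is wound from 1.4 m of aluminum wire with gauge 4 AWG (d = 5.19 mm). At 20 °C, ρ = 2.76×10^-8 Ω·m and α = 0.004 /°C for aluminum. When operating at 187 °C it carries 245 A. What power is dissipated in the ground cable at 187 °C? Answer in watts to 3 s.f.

A = π(5.19/2 mm)² = π(2.5950e-03 m)² = 2.116e-05 m²
R₍20₎ = ρL/A = (2.76×10^-8)(1.4)/(2.116e-05) = 0.001826 Ω
R₍187₎ = R₍20₎(1 + αΔT) = 0.001826 × (1 + 0.004×167) = 0.003047 Ω
P = I²R = (245)² × 0.003047 = 183 W

183 W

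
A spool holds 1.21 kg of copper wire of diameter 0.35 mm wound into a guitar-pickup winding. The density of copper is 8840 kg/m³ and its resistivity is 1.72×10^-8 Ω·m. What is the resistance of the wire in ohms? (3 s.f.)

A = π(d/2)² = π(1.7500e-04 m)² = 9.6211e-08 m²
L = m/(density·A) = 1.21/(8840×9.6211e-08) = 1423 m
R = ρL/A = (1.72×10^-8)(1423)/(9.6211e-08) = 254 Ω

254 Ω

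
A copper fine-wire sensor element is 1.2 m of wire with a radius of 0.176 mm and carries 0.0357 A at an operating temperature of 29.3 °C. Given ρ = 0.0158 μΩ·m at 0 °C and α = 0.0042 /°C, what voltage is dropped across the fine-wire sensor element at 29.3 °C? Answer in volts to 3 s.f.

ρ = 0.0158 μΩ·m = 1.58×10^-8 Ω·m
A = πr² = π(1.7600e-04 m)² = 9.731e-08 m²
R₍0₎ = ρL/A = (1.58×10^-8)(1.2)/(9.731e-08) = 0.1948 Ω
R₍29.3₎ = R₍0₎(1 + αΔT) = 0.1948 × (1 + 0.0042×29.3) = 0.2188 Ω
V = IR = 0.0357 × 0.2188 = 0.00781 V

0.00781 V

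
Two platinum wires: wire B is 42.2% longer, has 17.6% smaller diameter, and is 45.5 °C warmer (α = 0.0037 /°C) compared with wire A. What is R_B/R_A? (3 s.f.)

R ∝ ρL/d² with ρ ∝ (1+αΔT), so R_B/R_A = (1 + 42.2/100) × (1 − 17.6/100)⁻² × (1 + 0.0037×45.5)
= 1.422 × 1.473 × 1.168 = 2.45

2.45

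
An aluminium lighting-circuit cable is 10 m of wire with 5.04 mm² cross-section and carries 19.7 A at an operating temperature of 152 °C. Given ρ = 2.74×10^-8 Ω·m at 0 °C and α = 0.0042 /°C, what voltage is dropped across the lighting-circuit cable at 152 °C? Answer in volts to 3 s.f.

A = 5.04 mm² = 5.040e-06 m²
R₍0₎ = ρL/A = (2.74×10^-8)(10)/(5.040e-06) = 0.05437 Ω
R₍152₎ = R₍0₎(1 + αΔT) = 0.05437 × (1 + 0.0042×152) = 0.08907 Ω
V = IR = 19.7 × 0.08907 = 1.75 V

1.75 V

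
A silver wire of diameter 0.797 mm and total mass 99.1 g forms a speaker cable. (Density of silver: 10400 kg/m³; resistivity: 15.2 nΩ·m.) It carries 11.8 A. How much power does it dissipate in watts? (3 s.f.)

ρ = 15.2 nΩ·m = 1.52×10^-8 Ω·m
A = π(d/2)² = π(3.9850e-04 m)² = 4.9889e-07 m²
L = m/(density·A) = 0.0991/(10400×4.9889e-07) = 19.1 m
R = ρL/A = (1.52×10^-8)(19.1)/(4.9889e-07) = 0.5819 Ω
P = I²R = (11.8)² × 0.5819 = 81.0 W

81.0 W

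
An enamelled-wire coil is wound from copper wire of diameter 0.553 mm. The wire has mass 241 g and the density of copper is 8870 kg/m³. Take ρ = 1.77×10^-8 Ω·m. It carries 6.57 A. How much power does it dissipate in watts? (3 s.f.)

360 W

A = π(d/2)² = π(2.7650e-04 m)² = 2.4018e-07 m²
L = m/(density·A) = 0.241/(8870×2.4018e-07) = 113.1 m
R = ρL/A = (1.77×10^-8)(113.1)/(2.4018e-07) = 8.337 Ω
P = I²R = (6.57)² × 8.337 = 360 W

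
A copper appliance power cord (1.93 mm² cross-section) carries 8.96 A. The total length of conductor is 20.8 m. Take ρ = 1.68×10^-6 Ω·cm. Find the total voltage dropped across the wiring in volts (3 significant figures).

1.62 V

ρ = 1.68×10^-6 Ω·cm = 1.68×10^-8 Ω·m
A = 1.93 mm² = 1.930e-06 m²
R = ρL/A = (1.68×10^-8)(20.8)/(1.930e-06) = 0.1811 Ω
V = IR = 8.96 × 0.1811 = 1.62 V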